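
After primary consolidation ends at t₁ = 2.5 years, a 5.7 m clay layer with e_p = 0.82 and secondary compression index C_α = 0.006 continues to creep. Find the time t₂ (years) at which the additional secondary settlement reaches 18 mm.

S_s = C_α·H/(1+e_p)·log₁₀(t₂/t₁) ⇒ log₁₀(t₂/t₁) = S_s·(1+e_p)/(C_α·H).
log₁₀(t₂/t₁) = 0.018 × (1+0.82) / (0.006×5.7) = 0.9579
t₂ = t₁ × 10^0.9579 = 2.5 × 9.076 = 22.69 years

t₂ ≈ 22.7 years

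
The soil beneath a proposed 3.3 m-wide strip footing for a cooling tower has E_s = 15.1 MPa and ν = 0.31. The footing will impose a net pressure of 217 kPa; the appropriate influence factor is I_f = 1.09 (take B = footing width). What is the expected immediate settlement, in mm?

S_e ≈ 46.7 mm

Immediate (elastic) settlement: S_e = q·B·(1−ν²)/E_s · I_f.
E_s = 15.1 MPa = 15100 kPa.
S_e = 217 × 3.3 × (1 − 0.31²) / 15100 × 1.09
    = 217 × 3.3 × 0.9039 / 15100 × 1.09
    = 0.04672 m = 46.72 mm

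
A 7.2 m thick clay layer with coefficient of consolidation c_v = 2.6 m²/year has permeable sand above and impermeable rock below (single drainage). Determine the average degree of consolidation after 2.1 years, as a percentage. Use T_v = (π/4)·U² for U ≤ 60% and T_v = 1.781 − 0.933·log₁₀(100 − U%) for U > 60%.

U ≈ 36.6 %

Drainage path length: H_d = H = 7.2 m (single drainage).
T_v = c_v·t/H_d² = 2.6×2.1/7.2² = 0.10532.
T_v = 0.10532 corresponds to the U ≤ 60% branch:
U = √(4T_v/π) = 0.3662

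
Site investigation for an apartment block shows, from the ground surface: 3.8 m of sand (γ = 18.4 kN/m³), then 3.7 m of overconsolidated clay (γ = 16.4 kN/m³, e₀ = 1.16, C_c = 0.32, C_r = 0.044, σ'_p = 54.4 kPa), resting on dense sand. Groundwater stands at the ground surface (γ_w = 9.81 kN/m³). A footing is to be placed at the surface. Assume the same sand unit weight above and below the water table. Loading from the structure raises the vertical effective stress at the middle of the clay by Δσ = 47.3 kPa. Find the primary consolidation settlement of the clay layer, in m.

S_c ≈ 0.132 m

Mid-depth of clay below the ground surface: z = 3.8 + 3.7/2 = 5.65 m.
Total vertical stress at mid-clay: σ_v = 18.4×3.8 + 16.4×1.85 = 100.26 kPa.
Pore pressure: u = 9.81×(5.65 − 0) = 55.427 kPa.
Initial effective stress: σ'_0 = σ_v − u = 100.26 − 55.427 = 44.833 kPa.
Final effective stress: σ'_f = 44.833 + 47.3 = 92.133 kPa.
σ'_f = 92.133 > σ'_p = 54.4 kPa, so the stress path crosses the preconsolidation pressure — recompression up to σ'_p, then virgin compression beyond:
S_c = H/(1+e₀)·[C_r·log₁₀(σ'_p/σ'_0) + C_c·log₁₀(σ'_f/σ'_p)]
    = 3.7/2.16 × [0.044×log₁₀(54.4/44.833) + 0.32×log₁₀(92.133/54.4)]
    = 1.713 × [0.003696 + 0.073221] = 0.1318 m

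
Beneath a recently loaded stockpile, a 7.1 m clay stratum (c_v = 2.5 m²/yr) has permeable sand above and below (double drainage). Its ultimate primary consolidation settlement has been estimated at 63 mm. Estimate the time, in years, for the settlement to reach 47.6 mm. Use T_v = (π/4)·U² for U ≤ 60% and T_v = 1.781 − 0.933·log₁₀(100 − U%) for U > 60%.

t ≈ 2.45 years

Drainage path length: H_d = H/2 = 3.55 m (double drainage).
U = S(t)/S_ult = 47.6/63 = 0.7556.
U > 60%: T_v = 1.781 − 0.933·log₁₀(100 − 75.556) = 0.48583.
t = T_v·H_d²/c_v = 0.48583×3.55²/2.5 = 2.449 years.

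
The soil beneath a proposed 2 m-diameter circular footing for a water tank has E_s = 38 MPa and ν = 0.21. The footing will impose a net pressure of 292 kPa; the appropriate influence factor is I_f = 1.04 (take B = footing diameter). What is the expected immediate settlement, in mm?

S_e ≈ 15.3 mm

Immediate (elastic) settlement: S_e = q·B·(1−ν²)/E_s · I_f.
E_s = 38 MPa = 38000 kPa.
S_e = 292 × 2 × (1 − 0.21²) / 38000 × 1.04
    = 292 × 2 × 0.9559 / 38000 × 1.04
    = 0.01528 m = 15.28 mm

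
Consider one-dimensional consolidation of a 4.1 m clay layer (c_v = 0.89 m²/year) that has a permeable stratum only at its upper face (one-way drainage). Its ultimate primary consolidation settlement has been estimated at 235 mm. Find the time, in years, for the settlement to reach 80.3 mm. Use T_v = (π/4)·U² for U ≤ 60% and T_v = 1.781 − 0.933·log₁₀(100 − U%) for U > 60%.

t ≈ 1.73 years

Drainage path length: H_d = H = 4.1 m (single drainage).
U = S(t)/S_ult = 80.3/235 = 0.3417.
U ≤ 60%: T_v = (π/4)·U² = (π/4)×0.3417² = 0.091703.
t = T_v·H_d²/c_v = 0.091703×4.1²/0.89 = 1.732 years.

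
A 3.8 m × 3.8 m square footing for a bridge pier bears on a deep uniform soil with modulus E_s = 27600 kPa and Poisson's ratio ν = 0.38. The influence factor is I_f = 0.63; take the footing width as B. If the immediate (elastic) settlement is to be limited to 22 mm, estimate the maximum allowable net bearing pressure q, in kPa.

S_e = q·B·(1−ν²)/E_s · I_f  ⇒  q = S_e·E_s / (B·(1−ν²)·I_f).
q = 0.022 × 27600 / (3.8 × 0.8556 × 0.63) = 296.4 kPa

q ≈ 296 kPa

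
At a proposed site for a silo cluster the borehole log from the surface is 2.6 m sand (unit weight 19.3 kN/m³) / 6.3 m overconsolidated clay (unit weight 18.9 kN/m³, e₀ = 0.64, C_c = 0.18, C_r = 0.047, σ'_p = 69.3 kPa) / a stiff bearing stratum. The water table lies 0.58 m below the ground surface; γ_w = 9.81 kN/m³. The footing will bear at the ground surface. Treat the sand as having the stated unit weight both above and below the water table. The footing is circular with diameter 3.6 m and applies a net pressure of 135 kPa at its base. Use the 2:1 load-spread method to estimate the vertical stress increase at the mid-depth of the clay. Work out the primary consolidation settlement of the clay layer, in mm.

Mid-depth of clay below the ground surface: z = 2.6 + 6.3/2 = 5.75 m.
Total vertical stress at mid-clay: σ_v = 19.3×2.6 + 18.9×3.15 = 109.72 kPa.
Pore pressure: u = 9.81×(5.75 − 0.58) = 50.718 kPa.
Initial effective stress: σ'_0 = σ_v − u = 109.72 − 50.718 = 59.002 kPa.
Stress increase at mid-clay by the 2:1 spreading method:
Δσ ≈ qD²/(D+z)² = 135×3.6²/(3.6+5.75)² = 20.013 kPa
Final effective stress: σ'_f = 59.002 + 20.013 = 79.015 kPa.
σ'_f = 79.015 > σ'_p = 69.3 kPa, so the stress path crosses the preconsolidation pressure — recompression up to σ'_p, then virgin compression beyond:
S_c = H/(1+e₀)·[C_r·log₁₀(σ'_p/σ'_0) + C_c·log₁₀(σ'_f/σ'_p)]
    = 6.3/1.64 × [0.047×log₁₀(69.3/59.002) + 0.18×log₁₀(79.015/69.3)]
    = 3.8415 × [0.0032837 + 0.010256] = 0.05201 m

S_c ≈ 52 mm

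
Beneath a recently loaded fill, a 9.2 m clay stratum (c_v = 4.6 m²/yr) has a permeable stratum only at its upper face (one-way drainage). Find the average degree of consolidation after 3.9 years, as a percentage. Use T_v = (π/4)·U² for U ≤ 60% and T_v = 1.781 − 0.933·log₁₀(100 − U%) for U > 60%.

Drainage path length: H_d = H = 9.2 m (single drainage).
T_v = c_v·t/H_d² = 4.6×3.9/9.2² = 0.21196.
T_v = 0.21196 corresponds to the U ≤ 60% branch:
U = √(4T_v/π) = 0.5195

U ≈ 51.9 %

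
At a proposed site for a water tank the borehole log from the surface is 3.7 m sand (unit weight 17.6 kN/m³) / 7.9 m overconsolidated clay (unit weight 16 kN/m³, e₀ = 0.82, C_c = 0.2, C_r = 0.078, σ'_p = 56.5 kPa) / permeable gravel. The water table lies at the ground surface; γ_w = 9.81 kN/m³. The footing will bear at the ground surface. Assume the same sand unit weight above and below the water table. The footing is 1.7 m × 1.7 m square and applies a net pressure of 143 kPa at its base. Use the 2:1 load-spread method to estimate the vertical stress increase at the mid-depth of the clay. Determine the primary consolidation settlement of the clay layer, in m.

Mid-depth of clay below the ground surface: z = 3.7 + 7.9/2 = 7.65 m.
Total vertical stress at mid-clay: σ_v = 17.6×3.7 + 16×3.95 = 128.32 kPa.
Pore pressure: u = 9.81×(7.65 − 0) = 75.047 kPa.
Initial effective stress: σ'_0 = σ_v − u = 128.32 − 75.047 = 53.273 kPa.
Stress increase at mid-clay by the 2:1 spreading method:
Δσ = qBL/((B+z)(L+z)) = 143×1.7×1.7/((1.7+7.65)(1.7+7.65)) = 4.7273 kPa
Final effective stress: σ'_f = 53.273 + 4.7273 = 58 kPa.
σ'_f = 58 > σ'_p = 56.5 kPa, so the stress path crosses the preconsolidation pressure — recompression up to σ'_p, then virgin compression beyond:
S_c = H/(1+e₀)·[C_r·log₁₀(σ'_p/σ'_0) + C_c·log₁₀(σ'_f/σ'_p)]
    = 7.9/1.82 × [0.078×log₁₀(56.5/53.273) + 0.2×log₁₀(58/56.5)]
    = 4.3407 × [0.0019922 + 0.0022759] = 0.01853 m

S_c ≈ 0.0185 m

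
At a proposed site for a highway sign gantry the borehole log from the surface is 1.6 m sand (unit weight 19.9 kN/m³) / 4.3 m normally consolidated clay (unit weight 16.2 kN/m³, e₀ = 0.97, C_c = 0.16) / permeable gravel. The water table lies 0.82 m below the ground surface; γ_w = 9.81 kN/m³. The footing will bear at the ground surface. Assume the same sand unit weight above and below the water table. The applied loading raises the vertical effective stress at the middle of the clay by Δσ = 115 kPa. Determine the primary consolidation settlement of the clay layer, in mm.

S_c ≈ 211 mm

Mid-depth of clay below the ground surface: z = 1.6 + 4.3/2 = 3.75 m.
Total vertical stress at mid-clay: σ_v = 19.9×1.6 + 16.2×2.15 = 66.67 kPa.
Pore pressure: u = 9.81×(3.75 − 0.82) = 28.743 kPa.
Initial effective stress: σ'_0 = σ_v − u = 66.67 − 28.743 = 37.927 kPa.
Final effective stress: σ'_f = σ'_0 + Δσ = 37.927 + 115 = 152.93 kPa.
Normally consolidated clay, so the full stress increment lies on the virgin compression line:
S_c = C_c·H/(1+e₀)·log₁₀(σ'_f/σ'_0) = 0.16×4.3/(1+0.97)×log₁₀(152.93/37.927)
    = 0.34924 × 0.60554 = 0.2115 m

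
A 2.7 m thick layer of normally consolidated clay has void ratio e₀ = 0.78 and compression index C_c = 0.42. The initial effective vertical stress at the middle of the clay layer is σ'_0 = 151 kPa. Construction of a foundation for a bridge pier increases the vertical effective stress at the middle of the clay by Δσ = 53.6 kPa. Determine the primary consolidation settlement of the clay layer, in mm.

S_c ≈ 84 mm

Final effective stress: σ'_f = σ'_0 + Δσ = 151 + 53.6 = 204.6 kPa.
Normally consolidated clay, so the full stress increment lies on the virgin compression line:
S_c = C_c·H/(1+e₀)·log₁₀(σ'_f/σ'_0) = 0.42×2.7/(1+0.78)×log₁₀(204.6/151)
    = 0.63708 × 0.13193 = 0.08405 m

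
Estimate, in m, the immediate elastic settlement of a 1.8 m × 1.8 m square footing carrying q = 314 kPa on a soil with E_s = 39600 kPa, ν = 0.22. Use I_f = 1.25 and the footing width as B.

S_e ≈ 0.017 m

Immediate (elastic) settlement: S_e = q·B·(1−ν²)/E_s · I_f.
S_e = 314 × 1.8 × (1 − 0.22²) / 39600 × 1.25
    = 314 × 1.8 × 0.9516 / 39600 × 1.25
    = 0.01698 m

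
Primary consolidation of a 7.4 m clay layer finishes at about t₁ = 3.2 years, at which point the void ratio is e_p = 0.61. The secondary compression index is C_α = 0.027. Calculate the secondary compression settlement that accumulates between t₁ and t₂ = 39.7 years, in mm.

Secondary compression: S_s = C_α·H/(1+e_p)·log₁₀(t₂/t₁)
S_s = 0.027×7.4/(1+0.61)×log₁₀(39.7/3.2)
    = 0.1241 × 1.094 = 0.1357 m

S_s ≈ 136 mm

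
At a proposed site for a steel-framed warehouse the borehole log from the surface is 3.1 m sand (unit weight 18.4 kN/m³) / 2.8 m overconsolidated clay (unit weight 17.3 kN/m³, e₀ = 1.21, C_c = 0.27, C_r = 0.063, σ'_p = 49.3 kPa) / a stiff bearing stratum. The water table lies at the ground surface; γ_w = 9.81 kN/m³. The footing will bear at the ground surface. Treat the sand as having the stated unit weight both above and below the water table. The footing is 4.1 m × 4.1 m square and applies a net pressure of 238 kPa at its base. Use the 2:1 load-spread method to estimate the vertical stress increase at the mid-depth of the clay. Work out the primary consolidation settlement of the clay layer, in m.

Mid-depth of clay below the ground surface: z = 3.1 + 2.8/2 = 4.5 m.
Total vertical stress at mid-clay: σ_v = 18.4×3.1 + 17.3×1.4 = 81.26 kPa.
Pore pressure: u = 9.81×(4.5 − 0) = 44.145 kPa.
Initial effective stress: σ'_0 = σ_v − u = 81.26 − 44.145 = 37.115 kPa.
Stress increase at mid-clay by the 2:1 spreading method:
Δσ = qBL/((B+z)(L+z)) = 238×4.1×4.1/((4.1+4.5)(4.1+4.5)) = 54.094 kPa
Final effective stress: σ'_f = 37.115 + 54.094 = 91.209 kPa.
σ'_f = 91.209 > σ'_p = 49.3 kPa, so the stress path crosses the preconsolidation pressure — recompression up to σ'_p, then virgin compression beyond:
S_c = H/(1+e₀)·[C_r·log₁₀(σ'_p/σ'_0) + C_c·log₁₀(σ'_f/σ'_p)]
    = 2.8/2.21 × [0.063×log₁₀(49.3/37.115) + 0.27×log₁₀(91.209/49.3)]
    = 1.267 × [0.0077677 + 0.072142] = 0.1012 m

S_c ≈ 0.101 m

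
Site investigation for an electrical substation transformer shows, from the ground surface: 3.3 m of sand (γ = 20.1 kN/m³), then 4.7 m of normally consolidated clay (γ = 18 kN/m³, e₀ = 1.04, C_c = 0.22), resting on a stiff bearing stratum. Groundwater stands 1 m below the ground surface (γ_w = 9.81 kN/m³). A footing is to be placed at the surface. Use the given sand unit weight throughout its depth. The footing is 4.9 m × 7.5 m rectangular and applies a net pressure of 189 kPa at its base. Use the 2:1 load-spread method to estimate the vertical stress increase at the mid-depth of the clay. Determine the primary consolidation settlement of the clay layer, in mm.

S_c ≈ 129 mm

Mid-depth of clay below the ground surface: z = 3.3 + 4.7/2 = 5.65 m.
Total vertical stress at mid-clay: σ_v = 20.1×3.3 + 18×2.35 = 108.63 kPa.
Pore pressure: u = 9.81×(5.65 − 1) = 45.617 kPa.
Initial effective stress: σ'_0 = σ_v − u = 108.63 − 45.617 = 63.013 kPa.
Stress increase at mid-clay by the 2:1 spreading method:
Δσ = qBL/((B+z)(L+z)) = 189×4.9×7.5/((4.9+5.65)(7.5+5.65)) = 50.066 kPa
Final effective stress: σ'_f = σ'_0 + Δσ = 63.013 + 50.066 = 113.08 kPa.
Normally consolidated clay, so the full stress increment lies on the virgin compression line:
S_c = C_c·H/(1+e₀)·log₁₀(σ'_f/σ'_0) = 0.22×4.7/(1+1.04)×log₁₀(113.08/63.013)
    = 0.50686 × 0.25396 = 0.1287 m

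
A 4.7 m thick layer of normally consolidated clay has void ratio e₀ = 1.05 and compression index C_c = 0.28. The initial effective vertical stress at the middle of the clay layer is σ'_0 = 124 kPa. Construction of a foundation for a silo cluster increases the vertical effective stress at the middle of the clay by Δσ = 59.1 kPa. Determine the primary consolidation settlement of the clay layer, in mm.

Final effective stress: σ'_f = σ'_0 + Δσ = 124 + 59.1 = 183.1 kPa.
Normally consolidated clay, so the full stress increment lies on the virgin compression line:
S_c = C_c·H/(1+e₀)·log₁₀(σ'_f/σ'_0) = 0.28×4.7/(1+1.05)×log₁₀(183.1/124)
    = 0.64195 × 0.16927 = 0.1087 m

S_c ≈ 109 mm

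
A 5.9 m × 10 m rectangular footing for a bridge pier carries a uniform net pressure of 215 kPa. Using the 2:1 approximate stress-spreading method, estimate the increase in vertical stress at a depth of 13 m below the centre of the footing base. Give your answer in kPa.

By the 2:1 method the load spreads at 1 horizontal : 2 vertical, so at depth z the loaded area has grown by z in each plan dimension:
Δσ = qBL/((B+z)(L+z)) = 215×5.9×10/((5.9+13)(10+13)) = 29.181 kPa

Δσ_z ≈ 29.2 kPa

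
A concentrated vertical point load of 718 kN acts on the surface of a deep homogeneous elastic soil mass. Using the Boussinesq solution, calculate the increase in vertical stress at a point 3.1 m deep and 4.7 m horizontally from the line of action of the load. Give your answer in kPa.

Boussinesq vertical stress below a point load on an elastic half-space:
Δσ_z = 3P/(2πz²) · [1 + (r/z)²]^(−5/2)
r/z = 4.7/3.1 = 1.5161; [1+(r/z)²]^(−5/2) = 0.050601.
Δσ_z = 3×718/(2π×3.1²) × 0.050601 = 35.673 × 0.050601 = 1.805 kPa

Δσ_z ≈ 1.81 kPa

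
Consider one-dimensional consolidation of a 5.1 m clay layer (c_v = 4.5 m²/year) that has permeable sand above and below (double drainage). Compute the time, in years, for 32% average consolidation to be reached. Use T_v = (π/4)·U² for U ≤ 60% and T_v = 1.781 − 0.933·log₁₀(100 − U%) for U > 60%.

t ≈ 0.116 years

Drainage path length: H_d = H/2 = 2.55 m (double drainage).
U ≤ 60%: T_v = (π/4)·U² = (π/4)×0.32² = 0.080425.
t = T_v·H_d²/c_v = 0.080425×2.55²/4.5 = 0.1162 years.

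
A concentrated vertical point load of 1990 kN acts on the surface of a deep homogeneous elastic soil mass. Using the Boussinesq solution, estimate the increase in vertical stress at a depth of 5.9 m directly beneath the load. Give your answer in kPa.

Δσ_z ≈ 27.3 kPa

Boussinesq vertical stress below a point load on an elastic half-space:
Δσ_z = 3P/(2πz²) · [1 + (r/z)²]^(−5/2)
r/z = 0/5.9 = 0; [1+(r/z)²]^(−5/2) = 1.
Δσ_z = 3×1990/(2π×5.9²) × 1 = 27.295 × 1 = 27.3 kPa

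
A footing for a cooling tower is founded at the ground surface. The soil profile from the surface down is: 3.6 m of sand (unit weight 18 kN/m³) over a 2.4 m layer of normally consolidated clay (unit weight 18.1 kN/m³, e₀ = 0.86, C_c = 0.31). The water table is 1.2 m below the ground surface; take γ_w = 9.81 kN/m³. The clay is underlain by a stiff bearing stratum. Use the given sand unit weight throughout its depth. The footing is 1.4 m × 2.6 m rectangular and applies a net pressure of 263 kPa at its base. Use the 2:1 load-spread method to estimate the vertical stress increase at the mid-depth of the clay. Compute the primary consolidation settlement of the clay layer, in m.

S_c ≈ 0.0594 m

Mid-depth of clay below the ground surface: z = 3.6 + 2.4/2 = 4.8 m.
Total vertical stress at mid-clay: σ_v = 18×3.6 + 18.1×1.2 = 86.52 kPa.
Pore pressure: u = 9.81×(4.8 − 1.2) = 35.316 kPa.
Initial effective stress: σ'_0 = σ_v − u = 86.52 − 35.316 = 51.204 kPa.
Stress increase at mid-clay by the 2:1 spreading method:
Δσ = qBL/((B+z)(L+z)) = 263×1.4×2.6/((1.4+4.8)(2.6+4.8)) = 20.866 kPa
Final effective stress: σ'_f = σ'_0 + Δσ = 51.204 + 20.866 = 72.07 kPa.
Normally consolidated clay, so the full stress increment lies on the virgin compression line:
S_c = C_c·H/(1+e₀)·log₁₀(σ'_f/σ'_0) = 0.31×2.4/(1+0.86)×log₁₀(72.07/51.204)
    = 0.4 × 0.14845 = 0.05938 m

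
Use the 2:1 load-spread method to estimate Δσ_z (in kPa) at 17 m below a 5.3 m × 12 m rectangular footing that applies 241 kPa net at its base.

By the 2:1 method the load spreads at 1 horizontal : 2 vertical, so at depth z the loaded area has grown by z in each plan dimension:
Δσ = qBL/((B+z)(L+z)) = 241×5.3×12/((5.3+17)(12+17)) = 23.701 kPa

Δσ_z ≈ 23.7 kPa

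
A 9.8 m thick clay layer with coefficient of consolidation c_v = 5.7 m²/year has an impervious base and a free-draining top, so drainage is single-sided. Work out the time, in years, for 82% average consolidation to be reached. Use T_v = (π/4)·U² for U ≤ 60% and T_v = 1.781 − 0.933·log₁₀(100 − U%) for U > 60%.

Drainage path length: H_d = H = 9.8 m (single drainage).
U > 60%: T_v = 1.781 − 0.933·log₁₀(100 − 82) = 0.60983.
t = T_v·H_d²/c_v = 0.60983×9.8²/5.7 = 10.28 years.

t ≈ 10.3 years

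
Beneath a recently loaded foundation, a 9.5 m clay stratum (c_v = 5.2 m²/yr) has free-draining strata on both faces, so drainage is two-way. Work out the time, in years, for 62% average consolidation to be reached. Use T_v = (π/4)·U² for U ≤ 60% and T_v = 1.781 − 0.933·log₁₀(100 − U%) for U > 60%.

Drainage path length: H_d = H/2 = 4.75 m (double drainage).
U > 60%: T_v = 1.781 − 0.933·log₁₀(100 − 62) = 0.30706.
t = T_v·H_d²/c_v = 0.30706×4.75²/5.2 = 1.332 years.

t ≈ 1.33 years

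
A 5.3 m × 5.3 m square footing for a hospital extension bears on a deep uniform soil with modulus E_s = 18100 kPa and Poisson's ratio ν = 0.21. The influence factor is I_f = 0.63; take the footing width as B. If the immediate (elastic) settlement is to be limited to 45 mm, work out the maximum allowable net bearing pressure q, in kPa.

S_e = q·B·(1−ν²)/E_s · I_f  ⇒  q = S_e·E_s / (B·(1−ν²)·I_f).
q = 0.045 × 18100 / (5.3 × 0.9559 × 0.63) = 255.2 kPa

q ≈ 255 kPa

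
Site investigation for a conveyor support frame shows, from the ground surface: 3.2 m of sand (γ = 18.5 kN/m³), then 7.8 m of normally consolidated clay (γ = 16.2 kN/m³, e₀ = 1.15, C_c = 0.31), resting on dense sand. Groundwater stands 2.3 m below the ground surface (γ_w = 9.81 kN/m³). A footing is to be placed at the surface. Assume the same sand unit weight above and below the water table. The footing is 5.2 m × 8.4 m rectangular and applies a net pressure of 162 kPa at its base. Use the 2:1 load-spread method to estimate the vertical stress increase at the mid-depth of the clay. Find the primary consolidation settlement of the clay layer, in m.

Mid-depth of clay below the ground surface: z = 3.2 + 7.8/2 = 7.1 m.
Total vertical stress at mid-clay: σ_v = 18.5×3.2 + 16.2×3.9 = 122.38 kPa.
Pore pressure: u = 9.81×(7.1 − 2.3) = 47.088 kPa.
Initial effective stress: σ'_0 = σ_v − u = 122.38 − 47.088 = 75.292 kPa.
Stress increase at mid-clay by the 2:1 spreading method:
Δσ = qBL/((B+z)(L+z)) = 162×5.2×8.4/((5.2+7.1)(8.4+7.1)) = 37.116 kPa
Final effective stress: σ'_f = σ'_0 + Δσ = 75.292 + 37.116 = 112.41 kPa.
Normally consolidated clay, so the full stress increment lies on the virgin compression line:
S_c = C_c·H/(1+e₀)·log₁₀(σ'_f/σ'_0) = 0.31×7.8/(1+1.15)×log₁₀(112.41/75.292)
    = 1.1247 × 0.17406 = 0.1958 m

S_c ≈ 0.196 m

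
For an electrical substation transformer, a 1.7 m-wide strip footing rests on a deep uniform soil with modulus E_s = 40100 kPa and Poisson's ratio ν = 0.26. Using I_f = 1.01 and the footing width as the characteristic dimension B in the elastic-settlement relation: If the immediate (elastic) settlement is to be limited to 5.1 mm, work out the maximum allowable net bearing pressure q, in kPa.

S_e = q·B·(1−ν²)/E_s · I_f  ⇒  q = S_e·E_s / (B·(1−ν²)·I_f).
q = 0.0051 × 40100 / (1.7 × 0.9324 × 1.01) = 127.7 kPa

q ≈ 128 kPa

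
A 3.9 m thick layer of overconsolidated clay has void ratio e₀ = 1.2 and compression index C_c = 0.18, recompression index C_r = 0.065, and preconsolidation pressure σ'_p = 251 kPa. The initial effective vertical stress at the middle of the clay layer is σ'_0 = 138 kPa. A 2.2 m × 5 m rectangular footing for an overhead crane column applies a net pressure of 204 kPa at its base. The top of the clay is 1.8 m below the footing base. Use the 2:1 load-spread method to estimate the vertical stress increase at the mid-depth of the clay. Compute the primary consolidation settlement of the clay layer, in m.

Mid-depth of clay below the footing base: z = 1.8 + 3.9/2 = 3.75 m.
Stress increase at mid-clay by the 2:1 spreading method:
Δσ = qBL/((B+z)(L+z)) = 204×2.2×5/((2.2+3.75)(5+3.75)) = 43.102 kPa
Final effective stress: σ'_f = 138 + 43.102 = 181.1 kPa.
σ'_f = 181.1 ≤ σ'_p = 251 kPa, so the clay remains overconsolidated and only the recompression index applies:
S_c = C_r·H/(1+e₀)·log₁₀(σ'_f/σ'_0) = 0.065×3.9/2.2×log₁₀(181.1/138)
    = 0.11523 × 0.11804 = 0.0136 m

S_c ≈ 0.0136 m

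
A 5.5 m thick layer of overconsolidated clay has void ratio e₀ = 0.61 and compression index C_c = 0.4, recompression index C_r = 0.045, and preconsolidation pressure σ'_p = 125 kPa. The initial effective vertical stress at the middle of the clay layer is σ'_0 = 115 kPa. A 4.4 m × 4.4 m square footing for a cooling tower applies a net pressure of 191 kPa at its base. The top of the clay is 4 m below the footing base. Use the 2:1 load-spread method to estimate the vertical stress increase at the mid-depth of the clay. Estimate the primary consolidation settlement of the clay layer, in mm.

Mid-depth of clay below the footing base: z = 4 + 5.5/2 = 6.75 m.
Stress increase at mid-clay by the 2:1 spreading method:
Δσ = qBL/((B+z)(L+z)) = 191×4.4×4.4/((4.4+6.75)(4.4+6.75)) = 29.743 kPa
Final effective stress: σ'_f = 115 + 29.743 = 144.74 kPa.
σ'_f = 144.74 > σ'_p = 125 kPa, so the stress path crosses the preconsolidation pressure — recompression up to σ'_p, then virgin compression beyond:
S_c = H/(1+e₀)·[C_r·log₁₀(σ'_p/σ'_0) + C_c·log₁₀(σ'_f/σ'_p)]
    = 5.5/1.61 × [0.045×log₁₀(125/115) + 0.4×log₁₀(144.74/125)]
    = 3.4161 × [0.0016295 + 0.025471] = 0.09258 m

S_c ≈ 92.6 mm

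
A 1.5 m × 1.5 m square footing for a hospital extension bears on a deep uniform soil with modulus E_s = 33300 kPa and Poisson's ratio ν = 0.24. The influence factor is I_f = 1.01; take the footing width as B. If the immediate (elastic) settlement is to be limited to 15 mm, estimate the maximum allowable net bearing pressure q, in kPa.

q ≈ 350 kPa

S_e = q·B·(1−ν²)/E_s · I_f  ⇒  q = S_e·E_s / (B·(1−ν²)·I_f).
q = 0.015 × 33300 / (1.5 × 0.9424 × 1.01) = 349.9 kPa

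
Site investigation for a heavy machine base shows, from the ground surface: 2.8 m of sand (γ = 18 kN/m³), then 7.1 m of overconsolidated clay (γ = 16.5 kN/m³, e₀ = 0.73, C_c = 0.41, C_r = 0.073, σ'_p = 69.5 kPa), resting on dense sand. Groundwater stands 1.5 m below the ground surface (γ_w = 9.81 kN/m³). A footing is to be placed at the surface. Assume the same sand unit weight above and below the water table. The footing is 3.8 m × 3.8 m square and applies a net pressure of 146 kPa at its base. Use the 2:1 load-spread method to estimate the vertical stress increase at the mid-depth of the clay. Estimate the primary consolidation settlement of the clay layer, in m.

Mid-depth of clay below the ground surface: z = 2.8 + 7.1/2 = 6.35 m.
Total vertical stress at mid-clay: σ_v = 18×2.8 + 16.5×3.55 = 108.97 kPa.
Pore pressure: u = 9.81×(6.35 − 1.5) = 47.578 kPa.
Initial effective stress: σ'_0 = σ_v − u = 108.97 − 47.578 = 61.392 kPa.
Stress increase at mid-clay by the 2:1 spreading method:
Δσ = qBL/((B+z)(L+z)) = 146×3.8×3.8/((3.8+6.35)(3.8+6.35)) = 20.464 kPa
Final effective stress: σ'_f = 61.392 + 20.464 = 81.856 kPa.
σ'_f = 81.856 > σ'_p = 69.5 kPa, so the stress path crosses the preconsolidation pressure — recompression up to σ'_p, then virgin compression beyond:
S_c = H/(1+e₀)·[C_r·log₁₀(σ'_p/σ'_0) + C_c·log₁₀(σ'_f/σ'_p)]
    = 7.1/1.73 × [0.073×log₁₀(69.5/61.392) + 0.41×log₁₀(81.856/69.5)]
    = 4.104 × [0.0039327 + 0.029137] = 0.1357 m

S_c ≈ 0.136 m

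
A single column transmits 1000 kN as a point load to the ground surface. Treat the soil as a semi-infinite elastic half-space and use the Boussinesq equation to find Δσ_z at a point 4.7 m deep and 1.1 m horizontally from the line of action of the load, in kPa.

Boussinesq vertical stress below a point load on an elastic half-space:
Δσ_z = 3P/(2πz²) · [1 + (r/z)²]^(−5/2)
r/z = 1.1/4.7 = 0.23404; [1+(r/z)²]^(−5/2) = 0.87518.
Δσ_z = 3×1000/(2π×4.7²) × 0.87518 = 21.615 × 0.87518 = 18.92 kPa

Δσ_z ≈ 18.9 kPa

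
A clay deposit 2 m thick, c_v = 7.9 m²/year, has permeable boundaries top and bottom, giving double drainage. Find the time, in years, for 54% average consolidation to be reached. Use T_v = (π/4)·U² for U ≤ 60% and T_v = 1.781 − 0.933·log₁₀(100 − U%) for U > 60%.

Drainage path length: H_d = H/2 = 1 m (double drainage).
U ≤ 60%: T_v = (π/4)·U² = (π/4)×0.54² = 0.22902.
t = T_v·H_d²/c_v = 0.22902×1²/7.9 = 0.02899 years.

t ≈ 0.029 years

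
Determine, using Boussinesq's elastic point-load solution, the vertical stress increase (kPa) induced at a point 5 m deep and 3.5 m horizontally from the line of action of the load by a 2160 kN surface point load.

Boussinesq vertical stress below a point load on an elastic half-space:
Δσ_z = 3P/(2πz²) · [1 + (r/z)²]^(−5/2)
r/z = 3.5/5 = 0.7; [1+(r/z)²]^(−5/2) = 0.36901.
Δσ_z = 3×2160/(2π×5²) × 0.36901 = 41.253 × 0.36901 = 15.22 kPa

Δσ_z ≈ 15.2 kPa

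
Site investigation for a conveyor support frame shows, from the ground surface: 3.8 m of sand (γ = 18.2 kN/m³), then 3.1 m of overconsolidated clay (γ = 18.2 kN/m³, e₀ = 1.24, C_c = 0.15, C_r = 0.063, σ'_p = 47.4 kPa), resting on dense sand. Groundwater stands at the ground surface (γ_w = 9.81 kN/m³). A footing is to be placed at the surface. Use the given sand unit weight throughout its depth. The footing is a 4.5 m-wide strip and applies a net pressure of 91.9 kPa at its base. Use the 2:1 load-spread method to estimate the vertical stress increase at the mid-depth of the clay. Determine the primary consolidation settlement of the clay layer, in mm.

S_c ≈ 56.7 mm

Mid-depth of clay below the ground surface: z = 3.8 + 3.1/2 = 5.35 m.
Total vertical stress at mid-clay: σ_v = 18.2×3.8 + 18.2×1.55 = 97.37 kPa.
Pore pressure: u = 9.81×(5.35 − 0) = 52.483 kPa.
Initial effective stress: σ'_0 = σ_v − u = 97.37 − 52.483 = 44.887 kPa.
Stress increase at mid-clay by the 2:1 spreading method:
Δσ = qB/(B+z) = 91.9×4.5/(4.5+5.35) = 41.985 kPa
Final effective stress: σ'_f = 44.887 + 41.985 = 86.872 kPa.
σ'_f = 86.872 > σ'_p = 47.4 kPa, so the stress path crosses the preconsolidation pressure — recompression up to σ'_p, then virgin compression beyond:
S_c = H/(1+e₀)·[C_r·log₁₀(σ'_p/σ'_0) + C_c·log₁₀(σ'_f/σ'_p)]
    = 3.1/2.24 × [0.063×log₁₀(47.4/44.887) + 0.15×log₁₀(86.872/47.4)]
    = 1.3839 × [0.0014904 + 0.039465] = 0.05668 m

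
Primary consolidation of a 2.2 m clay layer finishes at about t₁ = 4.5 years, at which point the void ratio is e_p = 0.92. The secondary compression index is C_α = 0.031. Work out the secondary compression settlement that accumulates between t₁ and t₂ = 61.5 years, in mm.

S_s ≈ 40.3 mm

Secondary compression: S_s = C_α·H/(1+e_p)·log₁₀(t₂/t₁)
S_s = 0.031×2.2/(1+0.92)×log₁₀(61.5/4.5)
    = 0.03552 × 1.136 = 0.04034 m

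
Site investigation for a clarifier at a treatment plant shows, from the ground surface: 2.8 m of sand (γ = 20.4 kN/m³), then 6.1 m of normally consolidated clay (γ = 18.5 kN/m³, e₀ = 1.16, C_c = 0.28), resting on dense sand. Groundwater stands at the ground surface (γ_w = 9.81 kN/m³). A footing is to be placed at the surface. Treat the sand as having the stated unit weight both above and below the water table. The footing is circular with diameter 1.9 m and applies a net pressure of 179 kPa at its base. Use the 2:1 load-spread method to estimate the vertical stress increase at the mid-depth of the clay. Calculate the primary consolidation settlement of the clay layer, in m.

S_c ≈ 0.0602 m

Mid-depth of clay below the ground surface: z = 2.8 + 6.1/2 = 5.85 m.
Total vertical stress at mid-clay: σ_v = 20.4×2.8 + 18.5×3.05 = 113.54 kPa.
Pore pressure: u = 9.81×(5.85 − 0) = 57.389 kPa.
Initial effective stress: σ'_0 = σ_v − u = 113.54 − 57.389 = 56.151 kPa.
Stress increase at mid-clay by the 2:1 spreading method:
Δσ ≈ qD²/(D+z)² = 179×1.9²/(1.9+5.85)² = 10.759 kPa
Final effective stress: σ'_f = σ'_0 + Δσ = 56.151 + 10.759 = 66.91 kPa.
Normally consolidated clay, so the full stress increment lies on the virgin compression line:
S_c = C_c·H/(1+e₀)·log₁₀(σ'_f/σ'_0) = 0.28×6.1/(1+1.16)×log₁₀(66.91/56.151)
    = 0.79074 × 0.076134 = 0.0602 m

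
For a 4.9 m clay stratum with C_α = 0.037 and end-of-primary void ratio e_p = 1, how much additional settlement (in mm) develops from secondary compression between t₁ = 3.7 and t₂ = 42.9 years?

S_s ≈ 96.5 mm

Secondary compression: S_s = C_α·H/(1+e_p)·log₁₀(t₂/t₁)
S_s = 0.037×4.9/(1+1)×log₁₀(42.9/3.7)
    = 0.09065 × 1.064 = 0.09647 m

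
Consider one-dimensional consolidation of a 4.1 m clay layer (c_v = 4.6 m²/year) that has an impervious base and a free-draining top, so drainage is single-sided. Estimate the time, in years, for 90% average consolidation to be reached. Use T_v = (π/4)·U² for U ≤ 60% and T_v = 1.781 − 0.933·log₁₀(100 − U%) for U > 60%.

Drainage path length: H_d = H = 4.1 m (single drainage).
U > 60%: T_v = 1.781 − 0.933·log₁₀(100 − 90) = 0.848.
t = T_v·H_d²/c_v = 0.848×4.1²/4.6 = 3.099 years.

t ≈ 3.1 years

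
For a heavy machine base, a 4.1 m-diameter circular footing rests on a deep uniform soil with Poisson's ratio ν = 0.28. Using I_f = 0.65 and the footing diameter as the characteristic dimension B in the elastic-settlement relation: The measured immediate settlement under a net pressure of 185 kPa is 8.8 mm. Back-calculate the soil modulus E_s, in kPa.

E_s ≈ 51600 kPa

S_e = q·B·(1−ν²)/E_s · I_f  ⇒  E_s = q·B·(1−ν²)·I_f / S_e.
E_s = 185 × 4.1 × 0.9216 × 0.65 / 0.0088 = 51630 kPa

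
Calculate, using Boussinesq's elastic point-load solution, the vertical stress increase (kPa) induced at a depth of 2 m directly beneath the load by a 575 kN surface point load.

Δσ_z ≈ 68.6 kPa

Boussinesq vertical stress below a point load on an elastic half-space:
Δσ_z = 3P/(2πz²) · [1 + (r/z)²]^(−5/2)
r/z = 0/2 = 0; [1+(r/z)²]^(−5/2) = 1.
Δσ_z = 3×575/(2π×2²) × 1 = 68.636 × 1 = 68.64 kPa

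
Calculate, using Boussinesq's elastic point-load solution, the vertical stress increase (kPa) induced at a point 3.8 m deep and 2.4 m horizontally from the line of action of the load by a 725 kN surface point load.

Δσ_z ≈ 10.4 kPa

Boussinesq vertical stress below a point load on an elastic half-space:
Δσ_z = 3P/(2πz²) · [1 + (r/z)²]^(−5/2)
r/z = 2.4/3.8 = 0.63158; [1+(r/z)²]^(−5/2) = 0.43206.
Δσ_z = 3×725/(2π×3.8²) × 0.43206 = 23.972 × 0.43206 = 10.36 kPa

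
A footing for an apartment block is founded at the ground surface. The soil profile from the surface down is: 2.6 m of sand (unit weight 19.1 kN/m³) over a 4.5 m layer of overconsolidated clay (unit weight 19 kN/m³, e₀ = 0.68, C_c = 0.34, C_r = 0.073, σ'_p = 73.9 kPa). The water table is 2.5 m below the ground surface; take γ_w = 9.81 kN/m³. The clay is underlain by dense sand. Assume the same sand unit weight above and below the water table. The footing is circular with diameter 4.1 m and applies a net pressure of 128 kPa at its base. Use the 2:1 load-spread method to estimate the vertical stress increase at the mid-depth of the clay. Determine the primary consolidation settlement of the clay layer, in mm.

Mid-depth of clay below the ground surface: z = 2.6 + 4.5/2 = 4.85 m.
Total vertical stress at mid-clay: σ_v = 19.1×2.6 + 19×2.25 = 92.41 kPa.
Pore pressure: u = 9.81×(4.85 − 2.5) = 23.054 kPa.
Initial effective stress: σ'_0 = σ_v − u = 92.41 − 23.054 = 69.356 kPa.
Stress increase at mid-clay by the 2:1 spreading method:
Δσ ≈ qD²/(D+z)² = 128×4.1²/(4.1+4.85)² = 26.862 kPa
Final effective stress: σ'_f = 69.356 + 26.862 = 96.218 kPa.
σ'_f = 96.218 > σ'_p = 73.9 kPa, so the stress path crosses the preconsolidation pressure — recompression up to σ'_p, then virgin compression beyond:
S_c = H/(1+e₀)·[C_r·log₁₀(σ'_p/σ'_0) + C_c·log₁₀(σ'_f/σ'_p)]
    = 4.5/1.68 × [0.073×log₁₀(73.9/69.356) + 0.34×log₁₀(96.218/73.9)]
    = 2.6786 × [0.0020119 + 0.038968] = 0.1098 m

S_c ≈ 110 mm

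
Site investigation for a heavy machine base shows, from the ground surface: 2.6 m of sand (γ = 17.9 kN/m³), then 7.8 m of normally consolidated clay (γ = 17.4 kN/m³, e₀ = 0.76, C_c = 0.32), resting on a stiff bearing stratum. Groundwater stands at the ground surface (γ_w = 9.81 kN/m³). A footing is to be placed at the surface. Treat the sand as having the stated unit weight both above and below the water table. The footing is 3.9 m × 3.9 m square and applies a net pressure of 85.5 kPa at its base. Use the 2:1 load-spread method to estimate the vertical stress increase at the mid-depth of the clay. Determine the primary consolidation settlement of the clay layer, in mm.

S_c ≈ 131 mm

Mid-depth of clay below the ground surface: z = 2.6 + 7.8/2 = 6.5 m.
Total vertical stress at mid-clay: σ_v = 17.9×2.6 + 17.4×3.9 = 114.4 kPa.
Pore pressure: u = 9.81×(6.5 − 0) = 63.765 kPa.
Initial effective stress: σ'_0 = σ_v − u = 114.4 − 63.765 = 50.635 kPa.
Stress increase at mid-clay by the 2:1 spreading method:
Δσ = qBL/((B+z)(L+z)) = 85.5×3.9×3.9/((3.9+6.5)(3.9+6.5)) = 12.023 kPa
Final effective stress: σ'_f = σ'_0 + Δσ = 50.635 + 12.023 = 62.658 kPa.
Normally consolidated clay, so the full stress increment lies on the virgin compression line:
S_c = C_c·H/(1+e₀)·log₁₀(σ'_f/σ'_0) = 0.32×7.8/(1+0.76)×log₁₀(62.658/50.635)
    = 1.4182 × 0.092526 = 0.1312 m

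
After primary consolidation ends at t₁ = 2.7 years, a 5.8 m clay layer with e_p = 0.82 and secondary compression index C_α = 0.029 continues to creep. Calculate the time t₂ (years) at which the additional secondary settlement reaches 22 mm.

S_s = C_α·H/(1+e_p)·log₁₀(t₂/t₁) ⇒ log₁₀(t₂/t₁) = S_s·(1+e_p)/(C_α·H).
log₁₀(t₂/t₁) = 0.022 × (1+0.82) / (0.029×5.8) = 0.238
t₂ = t₁ × 10^0.238 = 2.7 × 1.73 = 4.671 years

t₂ ≈ 4.67 years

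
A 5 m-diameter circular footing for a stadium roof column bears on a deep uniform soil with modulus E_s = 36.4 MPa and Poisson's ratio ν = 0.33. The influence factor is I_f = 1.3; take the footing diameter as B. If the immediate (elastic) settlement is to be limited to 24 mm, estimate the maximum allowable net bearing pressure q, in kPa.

q ≈ 151 kPa

E_s = 36.4 MPa = 36400 kPa.
S_e = q·B·(1−ν²)/E_s · I_f  ⇒  q = S_e·E_s / (B·(1−ν²)·I_f).
q = 0.024 × 36400 / (5 × 0.8911 × 1.3) = 150.8 kPa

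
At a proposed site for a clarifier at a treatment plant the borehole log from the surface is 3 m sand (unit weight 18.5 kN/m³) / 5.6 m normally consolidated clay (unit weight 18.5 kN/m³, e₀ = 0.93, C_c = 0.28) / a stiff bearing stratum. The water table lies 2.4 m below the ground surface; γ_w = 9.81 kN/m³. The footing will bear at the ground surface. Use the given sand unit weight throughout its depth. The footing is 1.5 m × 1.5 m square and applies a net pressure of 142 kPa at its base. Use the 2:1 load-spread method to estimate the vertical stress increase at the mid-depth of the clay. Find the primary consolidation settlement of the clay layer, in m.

Mid-depth of clay below the ground surface: z = 3 + 5.6/2 = 5.8 m.
Total vertical stress at mid-clay: σ_v = 18.5×3 + 18.5×2.8 = 107.3 kPa.
Pore pressure: u = 9.81×(5.8 − 2.4) = 33.354 kPa.
Initial effective stress: σ'_0 = σ_v − u = 107.3 − 33.354 = 73.946 kPa.
Stress increase at mid-clay by the 2:1 spreading method:
Δσ = qBL/((B+z)(L+z)) = 142×1.5×1.5/((1.5+5.8)(1.5+5.8)) = 5.9955 kPa
Final effective stress: σ'_f = σ'_0 + Δσ = 73.946 + 5.9955 = 79.941 kPa.
Normally consolidated clay, so the full stress increment lies on the virgin compression line:
S_c = C_c·H/(1+e₀)·log₁₀(σ'_f/σ'_0) = 0.28×5.6/(1+0.93)×log₁₀(79.941/73.946)
    = 0.81244 × 0.033855 = 0.02751 m

S_c ≈ 0.0275 m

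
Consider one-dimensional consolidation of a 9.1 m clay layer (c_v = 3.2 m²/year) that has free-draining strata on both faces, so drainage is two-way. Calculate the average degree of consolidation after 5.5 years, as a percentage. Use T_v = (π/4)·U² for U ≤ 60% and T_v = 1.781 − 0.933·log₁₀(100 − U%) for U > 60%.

Drainage path length: H_d = H/2 = 4.55 m (double drainage).
T_v = c_v·t/H_d² = 3.2×5.5/4.55² = 0.85014.
T_v = 0.85014 corresponds to the U > 60% branch:
U = 1 − 10^((1.781 − T_v)/0.933)/100 = 0.9005

U ≈ 90.1 %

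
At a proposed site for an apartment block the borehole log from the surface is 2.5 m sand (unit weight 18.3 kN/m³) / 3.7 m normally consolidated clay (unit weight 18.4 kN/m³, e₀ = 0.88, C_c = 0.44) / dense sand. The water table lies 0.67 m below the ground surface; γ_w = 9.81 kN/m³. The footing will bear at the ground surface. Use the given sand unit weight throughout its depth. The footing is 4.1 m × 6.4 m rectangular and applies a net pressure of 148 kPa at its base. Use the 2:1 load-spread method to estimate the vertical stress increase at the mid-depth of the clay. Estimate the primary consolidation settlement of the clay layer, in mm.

S_c ≈ 257 mm

Mid-depth of clay below the ground surface: z = 2.5 + 3.7/2 = 4.35 m.
Total vertical stress at mid-clay: σ_v = 18.3×2.5 + 18.4×1.85 = 79.79 kPa.
Pore pressure: u = 9.81×(4.35 − 0.67) = 36.101 kPa.
Initial effective stress: σ'_0 = σ_v − u = 79.79 − 36.101 = 43.689 kPa.
Stress increase at mid-clay by the 2:1 spreading method:
Δσ = qBL/((B+z)(L+z)) = 148×4.1×6.4/((4.1+4.35)(6.4+4.35)) = 42.752 kPa
Final effective stress: σ'_f = σ'_0 + Δσ = 43.689 + 42.752 = 86.441 kPa.
Normally consolidated clay, so the full stress increment lies on the virgin compression line:
S_c = C_c·H/(1+e₀)·log₁₀(σ'_f/σ'_0) = 0.44×3.7/(1+0.88)×log₁₀(86.441/43.689)
    = 0.86596 × 0.29635 = 0.2566 m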